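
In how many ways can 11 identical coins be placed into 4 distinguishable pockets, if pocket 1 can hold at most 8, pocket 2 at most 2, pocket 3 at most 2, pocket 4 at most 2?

Without the upper bounds there are C(14,3) = 364 ways to split 11 among 4 pockets.
Subtract solutions that violate a single cap (substitute x_i' = x_i − (cap_i+1)): x_1 ≥ 9 gives C(5,3) = 10; x_2 ≥ 3 gives C(11,3) = 165; x_3 ≥ 3 gives C(11,3) = 165; x_4 ≥ 3 gives C(11,3) = 165. Together 505.
Add back pairs where two caps are both exceeded: 0 + 0 + 0 + 56 + 56 + 56 = 168.
Subtract triples: 0 + 0 + 0 + 10 = 10.
By inclusion–exclusion the count is 364 − 505 + 168 − 10 = 17.

17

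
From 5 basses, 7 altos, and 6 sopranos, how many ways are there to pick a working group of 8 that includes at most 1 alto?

Split by how many altos are chosen (0 through 1).
Sum: C(7,0)·C(11,8) + C(7,1)·C(11,7) = 165 + 2310 = 2475.

2475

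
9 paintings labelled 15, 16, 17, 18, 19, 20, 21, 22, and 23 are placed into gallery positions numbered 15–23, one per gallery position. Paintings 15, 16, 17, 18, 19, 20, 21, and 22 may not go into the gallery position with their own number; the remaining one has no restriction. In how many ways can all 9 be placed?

148329

Let Aᵢ (for 15 ≤ i ≤ 22) be the placements that put painting i in its forbidden gallery position. Any j of these fix j positions, leaving (9−j)! ways to fill the rest, and there are C(8,j) ways to pick which j.
By inclusion–exclusion, the number of valid placements is Σ_{j=0}^{8} (−1)^j C(8,j)·(9−j)!.
Computing: 362880 − 322560 + 141120 − 40320 + 8400 − 1344 + 168 − 16 + 1 = 148329.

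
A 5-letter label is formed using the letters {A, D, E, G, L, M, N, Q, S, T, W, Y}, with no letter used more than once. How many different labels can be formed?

95040

Choose and order 5 of the 12 symbols: the first letter has 12 options, the next 11, and so on down to 8.
That product is 12 × 11 × 10 × 9 × 8 = 95040.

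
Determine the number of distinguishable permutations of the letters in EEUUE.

EEUUE has 5 letters with E appearing 3 times and U appearing twice.
So there are 5! / (3!·2!) = 10 distinguishable arrangements.

10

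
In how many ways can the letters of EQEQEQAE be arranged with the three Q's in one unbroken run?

Treat the 3 copies of Q as a single block. The multiset to arrange is then {QQQ, A, E, E, E, E}, 6 items in all.
That gives (6)!/(4!) = 30 arrangements.

30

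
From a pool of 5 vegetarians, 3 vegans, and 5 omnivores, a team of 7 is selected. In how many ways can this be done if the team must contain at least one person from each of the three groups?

1580

With no constraint there are C(13,7) = 1716 possible selections.
Subtract selections that omit an entire group: no vegetarians → C(8,7) = 8; no vegans → C(10,7) = 120; no omnivores → C(8,7) = 8.
Add back selections omitting two groups (i.e. drawn from a single group): C(5,7) + C(3,7) + C(5,7) = 0.
By inclusion–exclusion: 1716 − 136 + 0 = 1580.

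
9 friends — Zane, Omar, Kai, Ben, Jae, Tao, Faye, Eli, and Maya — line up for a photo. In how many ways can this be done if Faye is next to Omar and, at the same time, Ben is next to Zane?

20160

Treat {Faye,Omar} as one block (2 orders) and {Ben,Zane} as another (2 orders).
That leaves 7 units to arrange: 2 × 2 × 7! = 4 × 5040 = 20160.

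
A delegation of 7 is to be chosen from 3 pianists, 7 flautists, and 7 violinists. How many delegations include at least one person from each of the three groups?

15778

Total 7-person selections from all 17: C(17,7) = 19448.
Subtract selections that omit an entire group: no pianists → C(14,7) = 3432; no flautists → C(10,7) = 120; no violinists → C(10,7) = 120.
Add back selections omitting two groups (i.e. drawn from a single group): C(3,7) + C(7,7) + C(7,7) = 2.
By inclusion–exclusion: 19448 − 3672 + 2 = 15778.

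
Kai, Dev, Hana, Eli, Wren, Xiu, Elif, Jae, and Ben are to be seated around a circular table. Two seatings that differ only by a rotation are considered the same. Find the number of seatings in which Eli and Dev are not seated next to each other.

All circular seatings of 9 people number (8)! = 40320.
Those with Eli next to Dev: fuse the pair into one unit and seat 8 units around a circle — 2·(7)! = 10080.
Subtracting, 40320 − 10080 = 30240.

30240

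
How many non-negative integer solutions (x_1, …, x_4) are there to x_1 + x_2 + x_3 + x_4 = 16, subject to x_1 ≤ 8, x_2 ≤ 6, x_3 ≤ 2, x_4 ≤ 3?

Without the upper bounds there are C(19,3) = 969 ways to split 16 among 4 variables.
Subtract solutions that violate a single cap (substitute x_i' = x_i − (cap_i+1)): x_1 ≥ 9 gives C(10,3) = 120; x_2 ≥ 7 gives C(12,3) = 220; x_3 ≥ 3 gives C(16,3) = 560; x_4 ≥ 4 gives C(15,3) = 455. Together 1355.
Add back pairs where two caps are both exceeded: 1 + 35 + 20 + 84 + 56 + 220 = 416.
Subtract triples: 0 + 0 + 1 + 10 = 11.
By inclusion–exclusion the count is 969 − 1355 + 416 − 11 = 19.

19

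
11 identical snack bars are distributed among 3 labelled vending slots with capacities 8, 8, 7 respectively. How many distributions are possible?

56

By stars and bars, unrestricted non-negative solutions to x_1+…+x_3 = 11 number C(11+2,2) = 78.
Subtract solutions that violate a single cap (substitute x_i' = x_i − (cap_i+1)): x_1 ≥ 9 gives C(4,2) = 6; x_2 ≥ 9 gives C(4,2) = 6; x_3 ≥ 8 gives C(5,2) = 10. Together 22.
No two caps can be exceeded simultaneously, so the pair terms are all 0.
By inclusion–exclusion the count is 78 − 22 + 0 = 56.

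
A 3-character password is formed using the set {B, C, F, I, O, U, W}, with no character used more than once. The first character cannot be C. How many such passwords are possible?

180

The first character has 7−1 = 6 choices (anything except C).
The remaining 2 characters are filled from the other 6 symbols without repetition: 6 × 5 = 30.
Total: 6 × 30 = 180.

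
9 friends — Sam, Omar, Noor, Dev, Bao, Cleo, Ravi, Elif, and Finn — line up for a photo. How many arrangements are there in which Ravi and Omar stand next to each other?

Glue Ravi and Omar into one block (2 internal orders), leaving 8 units to arrange in a row.
That gives 2 × 8! = 2 × 40320 = 80640.

80640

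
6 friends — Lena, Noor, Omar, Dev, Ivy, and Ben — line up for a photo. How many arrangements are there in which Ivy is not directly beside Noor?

There are 6! = 720 arrangements in all. If Ivy and Noor are adjacent, merging them into one block gives 2·(5)! = 240 arrangements.
So 720 − 240 = 480 arrangements keep them apart.

480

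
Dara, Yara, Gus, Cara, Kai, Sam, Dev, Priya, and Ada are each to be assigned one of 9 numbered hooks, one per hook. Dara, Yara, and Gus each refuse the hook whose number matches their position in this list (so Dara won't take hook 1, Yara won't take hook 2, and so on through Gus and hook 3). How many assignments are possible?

256320

Let Aᵢ (for i ∈ {1, 2, 3}) be the placements that put person i in their forbidden hook. Any j of these fix j positions, leaving (9−j)! ways to fill the rest, and there are C(3,j) ways to pick which j.
By inclusion–exclusion, the number of valid placements is Σ_{j=0}^{3} (−1)^j C(3,j)·(9−j)!.
Computing: 362880 − 120960 + 15120 − 720 = 256320.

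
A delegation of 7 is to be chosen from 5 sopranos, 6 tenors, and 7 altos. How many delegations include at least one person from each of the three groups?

28987

Unrestricted: C(18,7) = 31824 ways to pick any 7 of the 18.
Selections missing a whole group: no sopranos → C(13,7) = 1716; no tenors → C(12,7) = 792; no altos → C(11,7) = 330.
Add back selections omitting two groups (i.e. drawn from a single group): C(5,7) + C(6,7) + C(7,7) = 1.
By inclusion–exclusion: 31824 − 2838 + 1 = 28987.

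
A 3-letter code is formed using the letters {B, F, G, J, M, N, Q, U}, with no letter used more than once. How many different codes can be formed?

336

This is a permutation of 3 out of 8: P(8,3) = 8!/5!.
That product is 8 × 7 × 6 = 336.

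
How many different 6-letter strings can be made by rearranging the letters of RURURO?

60

The 6 letters of RURURO have repeats: R appearing 3 times and U appearing twice.
Dividing 6! = 720 by 3!·2! = 12 for the repeated letters gives 60.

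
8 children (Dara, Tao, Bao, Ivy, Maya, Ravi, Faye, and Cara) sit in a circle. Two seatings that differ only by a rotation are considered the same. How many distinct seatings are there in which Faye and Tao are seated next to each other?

1440

Treat {Faye, Tao} as one unit (2 internal orders) and seat the resulting 7 units around the table: (6)! circular arrangements.
So 2 × (6)! = 2 × 720 = 1440.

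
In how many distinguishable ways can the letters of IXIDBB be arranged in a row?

IXIDBB has 6 letters with B appearing twice and I appearing twice.
Dividing 6! = 720 by 2!·2! = 4 for the repeated letters gives 180.

180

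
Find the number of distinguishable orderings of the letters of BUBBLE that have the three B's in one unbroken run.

Treat the 3 copies of B as a single block. The multiset to arrange is then {BBB, E, L, U}, 4 items in all.
All 4 items are distinct, so there are (4)! = 24 arrangements.

24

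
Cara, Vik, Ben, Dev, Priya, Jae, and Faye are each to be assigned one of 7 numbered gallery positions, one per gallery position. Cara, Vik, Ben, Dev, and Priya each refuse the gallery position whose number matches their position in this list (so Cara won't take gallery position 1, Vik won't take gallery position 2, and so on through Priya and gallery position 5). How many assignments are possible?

Let Aᵢ (for 1 ≤ i ≤ 5) be the placements that put person i in their forbidden gallery position. Any j of these fix j positions, leaving (7−j)! ways to fill the rest, and there are C(5,j) ways to pick which j.
By inclusion–exclusion, the number of valid placements is Σ_{j=0}^{5} (−1)^j C(5,j)·(7−j)!.
Computing: 5040 − 3600 + 1200 − 240 + 30 − 2 = 2428.

2428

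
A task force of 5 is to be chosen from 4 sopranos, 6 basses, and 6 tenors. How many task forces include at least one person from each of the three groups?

3084

With no constraint there are C(16,5) = 4368 possible selections.
Selections missing a whole group: no sopranos → C(12,5) = 792; no basses → C(10,5) = 252; no tenors → C(10,5) = 252.
Add back selections omitting two groups (i.e. drawn from a single group): C(4,5) + C(6,5) + C(6,5) = 12.
By inclusion–exclusion: 4368 − 1296 + 12 = 3084.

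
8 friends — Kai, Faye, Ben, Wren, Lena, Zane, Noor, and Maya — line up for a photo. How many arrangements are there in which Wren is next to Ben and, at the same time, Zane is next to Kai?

Treat {Wren,Ben} as one block (2 orders) and {Zane,Kai} as another (2 orders).
That leaves 6 units to arrange: 2 × 2 × 6! = 4 × 720 = 2880.

2880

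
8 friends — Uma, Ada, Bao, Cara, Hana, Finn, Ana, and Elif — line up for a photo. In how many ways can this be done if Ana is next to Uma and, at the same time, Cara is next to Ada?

Treat {Ana,Uma} as one block (2 orders) and {Cara,Ada} as another (2 orders).
That leaves 6 units to arrange: 2 × 2 × 6! = 4 × 720 = 2880.

2880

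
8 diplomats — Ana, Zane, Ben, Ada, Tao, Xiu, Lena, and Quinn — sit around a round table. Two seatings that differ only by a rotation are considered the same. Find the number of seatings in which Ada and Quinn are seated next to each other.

Glue Ada and Quinn into a block (2 internal orders). Seating 7 units around a circle gives (6)! arrangements.
So 2 × (6)! = 2 × 720 = 1440.

1440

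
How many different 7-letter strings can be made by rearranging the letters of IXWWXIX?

210

IXWWXIX has 7 letters with I appearing twice, W appearing twice, and X appearing 3 times.
So there are 7! / (3!·2!·2!) = 210 distinguishable arrangements.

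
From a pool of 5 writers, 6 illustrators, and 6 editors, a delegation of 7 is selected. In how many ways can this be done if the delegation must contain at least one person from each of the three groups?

Total 7-person selections from all 17: C(17,7) = 19448.
Selections missing a whole group: no writers → C(12,7) = 792; no illustrators → C(11,7) = 330; no editors → C(11,7) = 330.
Add back selections omitting two groups (i.e. drawn from a single group): C(5,7) + C(6,7) + C(6,7) = 0.
By inclusion–exclusion: 19448 − 1452 + 0 = 17996.

17996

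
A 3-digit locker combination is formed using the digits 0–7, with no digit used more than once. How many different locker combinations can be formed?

This is a permutation of 3 out of 8: P(8,3) = 8!/5!.
8 × 7 × 6 = 336.

336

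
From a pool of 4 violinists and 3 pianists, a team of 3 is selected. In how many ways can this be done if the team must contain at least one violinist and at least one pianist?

Total 3-person selections from all 7: C(7,3) = 35.
Selections missing a whole group: no violinists → C(3,3) = 1; no pianists → C(4,3) = 4.
Both groups omitted at once is impossible, so 35 − 5 = 30.

30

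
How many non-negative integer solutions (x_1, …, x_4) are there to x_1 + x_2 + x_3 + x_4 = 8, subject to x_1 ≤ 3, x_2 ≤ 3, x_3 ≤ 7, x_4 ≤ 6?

91

By stars and bars, unrestricted non-negative solutions to x_1+…+x_4 = 8 number C(8+3,3) = 165.
Subtract solutions that violate a single cap (substitute x_i' = x_i − (cap_i+1)): x_1 ≥ 4 gives C(7,3) = 35; x_2 ≥ 4 gives C(7,3) = 35; x_3 ≥ 8 gives C(3,3) = 1; x_4 ≥ 7 gives C(4,3) = 4. Together 75.
Add back pairs where two caps are both exceeded: 1 + 0 + 0 + 0 + 0 + 0 = 1.
By inclusion–exclusion the count is 165 − 75 + 1 = 91.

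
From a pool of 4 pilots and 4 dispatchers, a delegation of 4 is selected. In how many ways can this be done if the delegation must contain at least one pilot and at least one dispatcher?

With no constraint there are C(8,4) = 70 possible selections.
Subtract selections that omit an entire group: no pilots → C(4,4) = 1; no dispatchers → C(4,4) = 1.
Both groups omitted at once is impossible, so 70 − 2 = 68.

68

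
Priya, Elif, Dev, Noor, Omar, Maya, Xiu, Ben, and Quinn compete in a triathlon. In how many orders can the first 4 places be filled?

There are 9 choices for 1st place, 8 for 2nd, and so on down to 6 for position 4.
That gives 9 × 8 × 7 × 6 = 3024.

3024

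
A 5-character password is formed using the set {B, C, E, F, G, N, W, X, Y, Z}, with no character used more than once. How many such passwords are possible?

30240

This is a permutation of 5 out of 10: P(10,5) = 10!/5!.
That product is 10 × 9 × 8 × 7 × 6 = 30240.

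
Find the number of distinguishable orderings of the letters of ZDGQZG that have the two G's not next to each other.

120

Total arrangements of ZDGQZG: 6!/(2!·2!) = 180.
Arrangements with the G's together: treat GG as one letter, giving (5)!/(2!) = 60.
Subtracting, 180 − 60 = 120 arrangements keep the G's apart.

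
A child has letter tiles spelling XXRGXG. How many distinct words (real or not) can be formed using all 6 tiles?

60

The 6 letters of XXRGXG have repeats: G appearing twice and X appearing 3 times.
Dividing 6! = 720 by 3!·2! = 12 for the repeated letters gives 60.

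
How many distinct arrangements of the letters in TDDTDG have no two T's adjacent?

Total arrangements of TDDTDG: 6!/(3!·2!) = 60.
If the two T's are adjacent, glue them into one block, leaving 5 items to arrange: (5)!/(3!) = 20 ways.
Subtracting, 60 − 20 = 40 arrangements keep the T's apart.

40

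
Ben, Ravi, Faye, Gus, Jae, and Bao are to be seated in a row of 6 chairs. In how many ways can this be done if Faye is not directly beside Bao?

480

There are 6! = 720 arrangements in all. If Faye and Bao are adjacent, merging them into one block gives 2·(5)! = 240 arrangements.
Complementary counting: 720 − 240 = 480.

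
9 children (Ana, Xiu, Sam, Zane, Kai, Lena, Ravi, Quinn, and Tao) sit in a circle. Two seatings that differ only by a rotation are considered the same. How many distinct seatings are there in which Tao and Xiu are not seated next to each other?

30240

Without the restriction there are (8)! = 40320 seatings.
Seatings with Tao beside Xiu: treat them as a block with 2 internal orders, giving 2 × (7)! = 10080.
Subtracting, 40320 − 10080 = 30240.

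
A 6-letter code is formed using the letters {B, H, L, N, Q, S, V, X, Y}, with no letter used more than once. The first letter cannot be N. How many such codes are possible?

53760

The first letter has 9−1 = 8 choices (anything except N).
The remaining 5 letters are filled from the other 8 symbols without repetition: 8 × 7 × 6 × 5 × 4 = 6720.
Total: 8 × 6720 = 53760.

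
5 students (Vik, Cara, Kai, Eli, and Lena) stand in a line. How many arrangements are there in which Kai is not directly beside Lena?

72

Of the 5! = 120 arrangements, those with Kai and Lena adjacent number 2 × 4! = 48 (treat the pair as a block with 2 internal orders).
So 120 − 48 = 72 arrangements keep them apart.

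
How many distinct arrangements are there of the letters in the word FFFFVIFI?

168

Letter multiplicities in FFFFVIFI: F×5, I×2, V×1.
The number of distinct arrangements is 8!/(5!·2!) = 40320/240 = 168.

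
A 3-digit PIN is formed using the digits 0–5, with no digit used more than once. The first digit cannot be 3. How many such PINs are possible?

The first digit has 6−1 = 5 choices (anything except 3).
The remaining 2 digits are filled from the other 5 symbols without repetition: 5 × 4 = 20.
Total: 5 × 20 = 100.

100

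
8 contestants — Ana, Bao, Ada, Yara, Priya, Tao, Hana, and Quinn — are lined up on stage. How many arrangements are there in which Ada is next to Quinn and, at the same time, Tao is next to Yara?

Treat {Ada,Quinn} as one block (2 orders) and {Tao,Yara} as another (2 orders).
That leaves 6 units to arrange: 2 × 2 × 6! = 4 × 720 = 2880.

2880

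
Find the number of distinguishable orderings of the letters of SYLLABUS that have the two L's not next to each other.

There are 8!/(2!·2!) = 10080 arrangements of SYLLABUS in total.
If the two L's are adjacent, glue them into one block, leaving 7 items to arrange: (7)!/(2!) = 2520 ways.
Subtracting, 10080 − 2520 = 7560 arrangements keep the L's apart.

7560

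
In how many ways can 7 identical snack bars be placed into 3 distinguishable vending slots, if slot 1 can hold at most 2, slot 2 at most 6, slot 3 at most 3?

Without the upper bounds there are C(9,2) = 36 ways to split 7 among 3 vending slots.
Subtract solutions that violate a single cap (substitute x_i' = x_i − (cap_i+1)): x_1 ≥ 3 gives C(6,2) = 15; x_2 ≥ 7 gives C(2,2) = 1; x_3 ≥ 4 gives C(5,2) = 10. Together 26.
Add back pairs where two caps are both exceeded: 0 + 1 + 0 = 1.
By inclusion–exclusion the count is 36 − 26 + 1 = 11.

11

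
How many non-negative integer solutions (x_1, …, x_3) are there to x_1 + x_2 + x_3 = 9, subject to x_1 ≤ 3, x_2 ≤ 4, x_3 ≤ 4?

Without the upper bounds there are C(11,2) = 55 ways to split 9 among 3 variables.
Subtract solutions that violate a single cap (substitute x_i' = x_i − (cap_i+1)): x_1 ≥ 4 gives C(7,2) = 21; x_2 ≥ 5 gives C(6,2) = 15; x_3 ≥ 5 gives C(6,2) = 15. Together 51.
Add back pairs where two caps are both exceeded: 1 + 1 + 0 = 2.
By inclusion–exclusion the count is 55 − 51 + 2 = 6.

6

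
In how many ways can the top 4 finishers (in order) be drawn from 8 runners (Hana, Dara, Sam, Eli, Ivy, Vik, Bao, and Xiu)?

This is an ordered selection of 4 from 8: P(8,4).
That gives 8 × 7 × 6 × 5 = 1680.

1680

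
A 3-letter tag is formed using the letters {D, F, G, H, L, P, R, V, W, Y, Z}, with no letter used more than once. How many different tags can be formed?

With no repetition, fill the 3 letters in order: 11 choices, then 10, down to 9.
11 × 10 × 9 = 990.

990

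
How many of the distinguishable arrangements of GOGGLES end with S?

120

With the last slot taken by S, it remains to arrange the other 6 letters (GOGGLE).
Those 6 letters have G appearing 3 times, giving (6)!/(3!) = 120.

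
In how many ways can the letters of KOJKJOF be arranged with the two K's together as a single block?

180

Treat the 2 copies of K as a single block. The multiset to arrange is then {KK, F, J, J, O, O}, 6 items in all.
That gives (6)!/(2!·2!) = 180 arrangements.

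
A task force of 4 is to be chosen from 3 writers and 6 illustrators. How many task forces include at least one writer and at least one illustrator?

Total 4-person selections from all 9: C(9,4) = 126.
Subtract selections that omit an entire group: no writers → C(6,4) = 15; no illustrators → C(3,4) = 0.
Both groups omitted at once is impossible, so 126 − 15 = 111.

111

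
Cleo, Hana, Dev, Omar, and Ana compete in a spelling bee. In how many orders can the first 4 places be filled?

120

There are 5 choices for 1st place, 4 for 2nd, and so on down to 2 for position 4.
That gives 5 × 4 × 3 × 2 = 120.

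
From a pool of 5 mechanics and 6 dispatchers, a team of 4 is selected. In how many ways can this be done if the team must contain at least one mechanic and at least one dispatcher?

Total 4-person selections from all 11: C(11,4) = 330.
Selections missing a whole group: no mechanics → C(6,4) = 15; no dispatchers → C(5,4) = 5.
Both groups omitted at once is impossible, so 330 − 20 = 310.

310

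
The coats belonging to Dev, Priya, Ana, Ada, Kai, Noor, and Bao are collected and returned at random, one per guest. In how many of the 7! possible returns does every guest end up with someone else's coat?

1854

This is the derangement count D_7: permutations of 7 items with no fixed point.
By inclusion–exclusion this is Σ_{j=0}^{7} (−1)^j C(7,j)·(7−j)!.
Computing: 5040 − 5040 + 2520 − 840 + 210 − 42 + 7 − 1 = 1854.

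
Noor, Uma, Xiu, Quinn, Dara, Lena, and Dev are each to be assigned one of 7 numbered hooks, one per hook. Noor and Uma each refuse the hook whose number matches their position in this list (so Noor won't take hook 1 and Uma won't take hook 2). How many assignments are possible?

3720

Let Aᵢ (for i ∈ {1, 2}) be the placements that put person i in their forbidden hook. Any j of these fix j positions, leaving (7−j)! ways to fill the rest, and there are C(2,j) ways to pick which j.
By inclusion–exclusion, the number of valid placements is Σ_{j=0}^{2} (−1)^j C(2,j)·(7−j)!.
Computing: 5040 − 1440 + 120 = 3720.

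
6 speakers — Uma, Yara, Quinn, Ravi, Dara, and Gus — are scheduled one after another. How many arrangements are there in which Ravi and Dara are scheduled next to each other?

240

Glue Ravi and Dara into one block (2 internal orders), leaving 5 units to arrange in a row.
That gives 2 × 5! = 2 × 120 = 240.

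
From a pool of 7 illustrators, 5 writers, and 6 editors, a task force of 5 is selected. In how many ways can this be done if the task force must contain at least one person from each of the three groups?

6055

Unrestricted: C(18,5) = 8568 ways to pick any 5 of the 18.
Subtract selections that omit an entire group: no illustrators → C(11,5) = 462; no writers → C(13,5) = 1287; no editors → C(12,5) = 792.
Add back selections omitting two groups (i.e. drawn from a single group): C(7,5) + C(5,5) + C(6,5) = 28.
By inclusion–exclusion: 8568 − 2541 + 28 = 6055.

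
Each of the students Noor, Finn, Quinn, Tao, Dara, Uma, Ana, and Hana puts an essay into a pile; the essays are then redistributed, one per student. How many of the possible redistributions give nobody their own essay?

14833

Count assignments avoiding every fixed point. For any j of the 8 students fixed to their own essay, the other 8−j can be arranged in (8−j)! ways.
By inclusion–exclusion this is Σ_{j=0}^{8} (−1)^j C(8,j)·(8−j)!.
Computing: 40320 − 40320 + 20160 − 6720 + 1680 − 336 + 56 − 8 + 1 = 14833.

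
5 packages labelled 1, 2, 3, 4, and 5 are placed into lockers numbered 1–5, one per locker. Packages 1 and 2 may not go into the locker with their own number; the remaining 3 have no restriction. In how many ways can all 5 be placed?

78

Let Aᵢ (for i ∈ {1, 2}) be the placements that put package i in its forbidden locker. Any j of these fix j positions, leaving (5−j)! ways to fill the rest, and there are C(2,j) ways to pick which j.
By inclusion–exclusion, the number of valid placements is Σ_{j=0}^{2} (−1)^j C(2,j)·(5−j)!.
Computing: 120 − 48 + 6 = 78.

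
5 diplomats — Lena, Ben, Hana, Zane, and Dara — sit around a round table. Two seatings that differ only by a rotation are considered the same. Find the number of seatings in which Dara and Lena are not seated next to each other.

Without the restriction there are (4)! = 24 seatings.
Seatings with Dara beside Lena: treat them as a block with 2 internal orders, giving 2 × (3)! = 12.
Subtracting, 24 − 12 = 12.

12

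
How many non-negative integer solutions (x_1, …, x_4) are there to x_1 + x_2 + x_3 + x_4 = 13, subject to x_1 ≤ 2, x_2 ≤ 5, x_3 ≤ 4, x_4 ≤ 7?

Without the upper bounds there are C(16,3) = 560 ways to split 13 among 4 variables.
Subtract solutions that violate a single cap (substitute x_i' = x_i − (cap_i+1)): x_1 ≥ 3 gives C(13,3) = 286; x_2 ≥ 6 gives C(10,3) = 120; x_3 ≥ 5 gives C(11,3) = 165; x_4 ≥ 8 gives C(8,3) = 56. Together 627.
Add back pairs where two caps are both exceeded: 35 + 56 + 10 + 10 + 0 + 1 = 112.
By inclusion–exclusion the count is 560 − 627 + 112 = 45.

45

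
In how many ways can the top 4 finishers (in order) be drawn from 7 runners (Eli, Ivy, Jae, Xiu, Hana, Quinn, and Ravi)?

There are 7 choices for 1st place, 6 for 2nd, and so on down to 4 for position 4.
That gives 7 × 6 × 5 × 4 = 840.

840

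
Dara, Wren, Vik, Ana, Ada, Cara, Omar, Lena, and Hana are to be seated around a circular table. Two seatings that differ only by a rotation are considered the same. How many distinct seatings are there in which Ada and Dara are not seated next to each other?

30240

All circular seatings of 9 people number (8)! = 40320.
Seatings with Ada beside Dara: treat them as a block with 2 internal orders, giving 2 × (7)! = 10080.
Subtracting, 40320 − 10080 = 30240.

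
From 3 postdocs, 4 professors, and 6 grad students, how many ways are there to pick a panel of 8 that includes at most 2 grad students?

111

Split by how many grad students are chosen (0 through 2).
Sum: C(6,0)·C(7,8) + C(6,1)·C(7,7) + C(6,2)·C(7,6) = 0 + 6 + 105 = 111.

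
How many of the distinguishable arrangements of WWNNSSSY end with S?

630

Fix S in the last position and arrange the remaining 7 letters.
Those 7 letters have N appearing twice, S appearing twice, and W appearing twice, giving (7)!/(2!·2!·2!) = 630.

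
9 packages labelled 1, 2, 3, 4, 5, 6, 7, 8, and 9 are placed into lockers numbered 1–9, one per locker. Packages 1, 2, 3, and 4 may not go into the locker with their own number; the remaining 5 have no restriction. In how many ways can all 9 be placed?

229080

Let Aᵢ (for 1 ≤ i ≤ 4) be the placements that put package i in its forbidden locker. Any j of these fix j positions, leaving (9−j)! ways to fill the rest, and there are C(4,j) ways to pick which j.
By inclusion–exclusion, the number of valid placements is Σ_{j=0}^{4} (−1)^j C(4,j)·(9−j)!.
Computing: 362880 − 161280 + 30240 − 2880 + 120 = 229080.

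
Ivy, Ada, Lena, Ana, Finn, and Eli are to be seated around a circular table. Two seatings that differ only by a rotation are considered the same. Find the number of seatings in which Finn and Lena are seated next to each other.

Glue Finn and Lena into a block (2 internal orders). Seating 5 units around a circle gives (4)! arrangements.
So 2 × (4)! = 2 × 24 = 48.

48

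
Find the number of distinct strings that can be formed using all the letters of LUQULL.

60

The 6 letters of LUQULL have repeats: L appearing 3 times and U appearing twice.
Dividing 6! = 720 by 3!·2! = 12 for the repeated letters gives 60.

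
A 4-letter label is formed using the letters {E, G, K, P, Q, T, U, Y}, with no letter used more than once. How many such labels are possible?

Choose and order 4 of the 8 symbols: the first letter has 8 options, the next 7, then 6, 5.
That product is 8 × 7 × 6 × 5 = 1680.

1680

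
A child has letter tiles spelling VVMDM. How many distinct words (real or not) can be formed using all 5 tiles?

30

The 5 letters of VVMDM have repeats: M appearing twice and V appearing twice.
Dividing 5! = 120 by 2!·2! = 4 for the repeated letters gives 30.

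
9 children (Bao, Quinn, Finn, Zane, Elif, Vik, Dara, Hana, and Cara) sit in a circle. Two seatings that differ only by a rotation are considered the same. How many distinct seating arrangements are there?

Around a circle, 9 distinct people have 9!/9 = (8)! = 40320 rotationally distinct seatings.

40320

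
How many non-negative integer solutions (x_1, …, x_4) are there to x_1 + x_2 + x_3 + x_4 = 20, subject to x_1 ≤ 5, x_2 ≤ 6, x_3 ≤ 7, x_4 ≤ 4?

Without the upper bounds there are C(23,3) = 1771 ways to split 20 among 4 variables.
Subtract solutions that violate a single cap (substitute x_i' = x_i − (cap_i+1)): x_1 ≥ 6 gives C(17,3) = 680; x_2 ≥ 7 gives C(16,3) = 560; x_3 ≥ 8 gives C(15,3) = 455; x_4 ≥ 5 gives C(18,3) = 816. Together 2511.
Add back pairs where two caps are both exceeded: 120 + 84 + 220 + 56 + 165 + 120 = 765.
Subtract triples: 0 + 10 + 4 + 1 = 15.
By inclusion–exclusion the count is 1771 − 2511 + 765 − 15 = 10.

10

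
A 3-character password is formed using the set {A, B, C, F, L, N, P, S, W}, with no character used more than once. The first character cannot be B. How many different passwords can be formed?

The first character has 9−1 = 8 choices (anything except B).
The remaining 2 characters are filled from the other 8 symbols without repetition: 8 × 7 = 56.
Total: 8 × 56 = 448.

448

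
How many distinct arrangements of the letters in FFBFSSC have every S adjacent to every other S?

120

Treat the 2 copies of S as a single block. The multiset to arrange is then {SS, B, C, F, F, F}, 6 items in all.
That gives (6)!/(3!) = 120 arrangements.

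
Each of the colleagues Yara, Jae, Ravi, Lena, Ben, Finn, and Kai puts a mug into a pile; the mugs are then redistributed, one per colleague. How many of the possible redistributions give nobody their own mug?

This is the derangement count D_7: permutations of 7 items with no fixed point.
By inclusion–exclusion this is Σ_{j=0}^{7} (−1)^j C(7,j)·(7−j)!.
Computing: 5040 − 5040 + 2520 − 840 + 210 − 42 + 7 − 1 = 1854.

1854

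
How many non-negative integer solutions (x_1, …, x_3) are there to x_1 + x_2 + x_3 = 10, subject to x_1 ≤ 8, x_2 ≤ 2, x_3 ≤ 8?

24

Without the upper bounds there are C(12,2) = 66 ways to split 10 among 3 variables.
Subtract solutions that violate a single cap (substitute x_i' = x_i − (cap_i+1)): x_1 ≥ 9 gives C(3,2) = 3; x_2 ≥ 3 gives C(9,2) = 36; x_3 ≥ 9 gives C(3,2) = 3. Together 42.
No two caps can be exceeded simultaneously, so the pair terms are all 0.
By inclusion–exclusion the count is 66 − 42 + 0 = 24.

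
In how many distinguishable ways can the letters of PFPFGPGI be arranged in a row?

Letter multiplicities in PFPFGPGI: F×2, G×2, I×1, P×3.
Dividing 8! = 40320 by 3!·2!·2! = 24 for the repeated letters gives 1680.

1680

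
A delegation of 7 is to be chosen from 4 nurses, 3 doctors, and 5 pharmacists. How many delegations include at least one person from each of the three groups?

With no constraint there are C(12,7) = 792 possible selections.
Selections missing a whole group: no nurses → C(8,7) = 8; no doctors → C(9,7) = 36; no pharmacists → C(7,7) = 1.
Add back selections omitting two groups (i.e. drawn from a single group): C(4,7) + C(3,7) + C(5,7) = 0.
By inclusion–exclusion: 792 − 45 + 0 = 747.

747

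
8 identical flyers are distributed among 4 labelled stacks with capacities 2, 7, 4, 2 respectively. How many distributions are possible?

44

Without the upper bounds there are C(11,3) = 165 ways to split 8 among 4 stacks.
Subtract solutions that violate a single cap (substitute x_i' = x_i − (cap_i+1)): x_1 ≥ 3 gives C(8,3) = 56; x_2 ≥ 8 gives C(3,3) = 1; x_3 ≥ 5 gives C(6,3) = 20; x_4 ≥ 3 gives C(8,3) = 56. Together 133.
Add back pairs where two caps are both exceeded: 0 + 1 + 10 + 0 + 0 + 1 = 12.
By inclusion–exclusion the count is 165 − 133 + 12 = 44.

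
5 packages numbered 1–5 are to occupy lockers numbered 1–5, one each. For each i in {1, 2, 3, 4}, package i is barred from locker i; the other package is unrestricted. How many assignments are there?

53

Let Aᵢ (for 1 ≤ i ≤ 4) be the placements that put package i in its forbidden locker. Any j of these fix j positions, leaving (5−j)! ways to fill the rest, and there are C(4,j) ways to pick which j.
By inclusion–exclusion, the number of valid placements is Σ_{j=0}^{4} (−1)^j C(4,j)·(5−j)!.
Computing: 120 − 96 + 36 − 8 + 1 = 53.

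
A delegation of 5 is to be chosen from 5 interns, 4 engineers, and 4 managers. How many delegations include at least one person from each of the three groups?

980

Unrestricted: C(13,5) = 1287 ways to pick any 5 of the 13.
Selections missing a whole group: no interns → C(8,5) = 56; no engineers → C(9,5) = 126; no managers → C(9,5) = 126.
Add back selections omitting two groups (i.e. drawn from a single group): C(5,5) + C(4,5) + C(4,5) = 1.
By inclusion–exclusion: 1287 − 308 + 1 = 980.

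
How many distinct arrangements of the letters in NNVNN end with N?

4

Fix N in the last position and arrange the remaining 4 letters.
Those 4 letters have N appearing 3 times, giving (4)!/(3!) = 4.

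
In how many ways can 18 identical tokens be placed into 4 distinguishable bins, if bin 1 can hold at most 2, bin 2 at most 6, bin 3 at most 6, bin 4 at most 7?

Ignoring the caps, the number of non-negative solutions to x_1+…+x_4 = 18 is C(21,3) = 1330.
Subtract solutions that violate a single cap (substitute x_i' = x_i − (cap_i+1)): x_1 ≥ 3 gives C(18,3) = 816; x_2 ≥ 7 gives C(14,3) = 364; x_3 ≥ 7 gives C(14,3) = 364; x_4 ≥ 8 gives C(13,3) = 286. Together 1830.
Add back pairs where two caps are both exceeded: 165 + 165 + 120 + 35 + 20 + 20 = 525.
Subtract triples: 4 + 1 + 1 + 0 = 6.
By inclusion–exclusion the count is 1330 − 1830 + 525 − 6 = 19.

19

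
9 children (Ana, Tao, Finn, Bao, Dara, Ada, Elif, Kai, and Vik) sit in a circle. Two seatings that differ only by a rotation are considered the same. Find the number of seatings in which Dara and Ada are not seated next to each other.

30240

All circular seatings of 9 people number (8)! = 40320.
Seatings with Dara beside Ada: treat them as a block with 2 internal orders, giving 2 × (7)! = 10080.
Subtracting, 40320 − 10080 = 30240.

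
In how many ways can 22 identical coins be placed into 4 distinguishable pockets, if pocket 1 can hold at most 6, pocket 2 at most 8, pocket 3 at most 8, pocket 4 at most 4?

By stars and bars, unrestricted non-negative solutions to x_1+…+x_4 = 22 number C(22+3,3) = 2300.
Subtract solutions that violate a single cap (substitute x_i' = x_i − (cap_i+1)): x_1 ≥ 7 gives C(18,3) = 816; x_2 ≥ 9 gives C(16,3) = 560; x_3 ≥ 9 gives C(16,3) = 560; x_4 ≥ 5 gives C(20,3) = 1140. Together 3076.
Add back pairs where two caps are both exceeded: 84 + 84 + 286 + 35 + 165 + 165 = 819.
Subtract triples: 0 + 4 + 4 + 0 = 8.
By inclusion–exclusion the count is 2300 − 3076 + 819 − 8 = 35.

35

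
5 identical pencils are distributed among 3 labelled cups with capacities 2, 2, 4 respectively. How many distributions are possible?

8

By stars and bars, unrestricted non-negative solutions to x_1+…+x_3 = 5 number C(5+2,2) = 21.
Subtract solutions that violate a single cap (substitute x_i' = x_i − (cap_i+1)): x_1 ≥ 3 gives C(4,2) = 6; x_2 ≥ 3 gives C(4,2) = 6; x_3 ≥ 5 gives C(2,2) = 1. Together 13.
No two caps can be exceeded simultaneously, so the pair terms are all 0.
By inclusion–exclusion the count is 21 − 13 + 0 = 8.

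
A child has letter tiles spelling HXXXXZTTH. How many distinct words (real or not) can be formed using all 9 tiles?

3780

The 9 letters of HXXXXZTTH have repeats: H appearing twice, T appearing twice, and X appearing 4 times.
The number of distinct arrangements is 9!/(4!·2!·2!) = 362880/96 = 3780.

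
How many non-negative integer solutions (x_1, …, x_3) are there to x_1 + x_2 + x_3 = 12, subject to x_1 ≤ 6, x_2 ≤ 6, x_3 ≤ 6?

Ignoring the caps, the number of non-negative solutions to x_1+…+x_3 = 12 is C(14,2) = 91.
Subtract solutions that violate a single cap (substitute x_i' = x_i − (cap_i+1)): x_1 ≥ 7 gives C(7,2) = 21; x_2 ≥ 7 gives C(7,2) = 21; x_3 ≥ 7 gives C(7,2) = 21. Together 63.
No two caps can be exceeded simultaneously, so the pair terms are all 0.
By inclusion–exclusion the count is 91 − 63 + 0 = 28.

28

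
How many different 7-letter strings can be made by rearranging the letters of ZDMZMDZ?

210

The 7 letters of ZDMZMDZ have repeats: D appearing twice, M appearing twice, and Z appearing 3 times.
So there are 7! / (3!·2!·2!) = 210 distinguishable arrangements.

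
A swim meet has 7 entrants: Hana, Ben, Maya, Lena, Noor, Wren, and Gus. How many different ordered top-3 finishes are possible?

There are 7 choices for 1st place, 6 for 2nd, and 5 for 3rd.
That gives 7 × 6 × 5 = 210.

210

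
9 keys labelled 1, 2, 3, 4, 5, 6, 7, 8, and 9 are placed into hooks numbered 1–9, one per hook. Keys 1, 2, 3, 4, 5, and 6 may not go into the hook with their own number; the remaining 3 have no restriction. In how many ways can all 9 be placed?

Let Aᵢ (for 1 ≤ i ≤ 6) be the placements that put key i in its forbidden hook. Any j of these fix j positions, leaving (9−j)! ways to fill the rest, and there are C(6,j) ways to pick which j.
By inclusion–exclusion, the number of valid placements is Σ_{j=0}^{6} (−1)^j C(6,j)·(9−j)!.
Computing: 362880 − 241920 + 75600 − 14400 + 1800 − 144 + 6 = 183822.

183822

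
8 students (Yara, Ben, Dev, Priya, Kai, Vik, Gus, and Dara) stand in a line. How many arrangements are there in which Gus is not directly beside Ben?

30240

There are 8! = 40320 arrangements in all. If Gus and Ben are adjacent, merging them into one block gives 2·(7)! = 10080 arrangements.
So 40320 − 10080 = 30240 arrangements keep them apart.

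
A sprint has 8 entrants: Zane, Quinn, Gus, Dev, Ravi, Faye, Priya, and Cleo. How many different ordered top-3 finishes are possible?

There are 8 choices for 1st place, 7 for 2nd, and 6 for 3rd.
That gives 8 × 7 × 6 = 336.

336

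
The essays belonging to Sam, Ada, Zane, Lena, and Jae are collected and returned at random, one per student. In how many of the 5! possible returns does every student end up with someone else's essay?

44

Count assignments avoiding every fixed point. For any j of the 5 students fixed to their own essay, the other 5−j can be arranged in (5−j)! ways.
By inclusion–exclusion this is Σ_{j=0}^{5} (−1)^j C(5,j)·(5−j)!.
Computing: 120 − 120 + 60 − 20 + 5 − 1 = 44.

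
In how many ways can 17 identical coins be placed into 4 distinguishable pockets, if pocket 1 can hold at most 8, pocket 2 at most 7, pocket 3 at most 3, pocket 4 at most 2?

19

By stars and bars, unrestricted non-negative solutions to x_1+…+x_4 = 17 number C(17+3,3) = 1140.
Subtract solutions that violate a single cap (substitute x_i' = x_i − (cap_i+1)): x_1 ≥ 9 gives C(11,3) = 165; x_2 ≥ 8 gives C(12,3) = 220; x_3 ≥ 4 gives C(16,3) = 560; x_4 ≥ 3 gives C(17,3) = 680. Together 1625.
Add back pairs where two caps are both exceeded: 1 + 35 + 56 + 56 + 84 + 286 = 518.
Subtract triples: 0 + 0 + 4 + 10 = 14.
By inclusion–exclusion the count is 1140 − 1625 + 518 − 14 = 19.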